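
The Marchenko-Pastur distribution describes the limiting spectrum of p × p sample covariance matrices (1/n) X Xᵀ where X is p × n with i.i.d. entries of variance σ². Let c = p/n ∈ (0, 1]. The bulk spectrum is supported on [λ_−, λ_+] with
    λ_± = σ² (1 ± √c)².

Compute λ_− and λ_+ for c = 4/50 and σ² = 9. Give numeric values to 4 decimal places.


c = 4/50 = 0.080000; √c = 0.282843.
λ_− = σ² (1 − √c)² = 9 · (1 − 0.282843)² = 9 · (0.717157)² = 4.628831.
λ_+ = σ² (1 + √c)² = 9 · (1 + 0.282843)² = 9 · (1.282843)² = 14.811169.

Rounded to 4 decimal places: λ_− ≈ 4.6288, λ_+ ≈ 14.8112.


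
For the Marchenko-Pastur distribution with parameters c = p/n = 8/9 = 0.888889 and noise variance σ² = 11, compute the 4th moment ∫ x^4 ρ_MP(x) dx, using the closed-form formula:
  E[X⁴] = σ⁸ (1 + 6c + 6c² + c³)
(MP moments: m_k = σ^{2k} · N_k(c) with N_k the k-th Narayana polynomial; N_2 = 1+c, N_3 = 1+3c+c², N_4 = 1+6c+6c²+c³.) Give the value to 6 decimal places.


E[X⁴] = σ⁸ (1 + 6c + 6c² + c³) (fourth MP moment). With σ² = 11 (so σ⁸ = 14641) and c = 8/9 = 0.888889: E[X⁴] = 14641 · (1 + 6·0.888889 + 6·(0.888889)² + (0.888889)³) = 14641 · 11.776406.

So E[X^4] = 172418.360768.


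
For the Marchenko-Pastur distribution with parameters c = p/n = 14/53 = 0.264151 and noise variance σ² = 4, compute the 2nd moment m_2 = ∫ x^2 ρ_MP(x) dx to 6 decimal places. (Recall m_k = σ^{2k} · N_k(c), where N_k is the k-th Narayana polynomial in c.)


E[X²] = σ⁴ (1 + c) (second MP moment). With σ² = 4 (so σ⁴ = 16) and c = 14/53 = 0.264151: E[X²] = 16 · (1 + 0.264151) = 16 · 1.264151.

So E[X^2] = 20.226415.


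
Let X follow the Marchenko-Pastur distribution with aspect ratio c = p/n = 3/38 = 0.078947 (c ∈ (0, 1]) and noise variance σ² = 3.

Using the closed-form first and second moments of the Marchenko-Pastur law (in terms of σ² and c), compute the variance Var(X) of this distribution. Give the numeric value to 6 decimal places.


Recall the MP moments m_1 = E[X] = σ² and m_2 = E[X²] = σ⁴ (1 + c).
m_1 = E[X] = σ² = 3, so m_1² = 9.
m_2 = E[X²] = σ⁴ (1 + c) = 9 · (1 + 0.078947) = 9 · 1.078947 = 9.710526.
(Note m_2 − m_1² simplifies to c · σ⁴ = 0.078947 · 9.)

Var(X) = m_2 − m_1² = 9.710526 − 9 = 0.710526.


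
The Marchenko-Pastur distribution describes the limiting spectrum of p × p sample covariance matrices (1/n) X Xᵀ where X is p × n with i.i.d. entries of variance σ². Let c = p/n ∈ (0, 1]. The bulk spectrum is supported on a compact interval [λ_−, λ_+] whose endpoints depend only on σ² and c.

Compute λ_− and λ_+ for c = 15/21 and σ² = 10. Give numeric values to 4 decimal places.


c = 15/21 = 0.714286; √c = 0.845154.
λ_− = σ² (1 − √c)² = 10 · (1 − 0.845154)² = 10 · (0.154846)² = 0.239772.
λ_+ = σ² (1 + √c)² = 10 · (1 + 0.845154)² = 10 · (1.845154)² = 34.045942.

Rounded to 4 decimal places: λ_− ≈ 0.2398, λ_+ ≈ 34.0459.


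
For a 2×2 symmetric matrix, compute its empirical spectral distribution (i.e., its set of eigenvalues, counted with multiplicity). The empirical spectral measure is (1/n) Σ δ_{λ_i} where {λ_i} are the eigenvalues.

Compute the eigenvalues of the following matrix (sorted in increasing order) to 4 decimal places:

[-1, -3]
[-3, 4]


Since M is real symmetric, both eigenvalues are real; they are the roots of det(λI − M) = λ² − (tr M) λ + det M.
tr M = -1 + 4 = 3.
det M = (-1)·4 − (-3)² = -4 − 9 = -13.
Characteristic polynomial: λ² − 3λ − 13 = 0.
Discriminant Δ = (tr M)² − 4·det M = 9 − (-52) = 61; √Δ = 7.810250.
λ = (tr M ± √Δ)/2 = (3 ± 7.810250)/2, giving (tr M − √Δ)/2 = -2.4051 and (tr M + √Δ)/2 = 5.4051.

Eigenvalues sorted in increasing order: [-2.4051, 5.4051].


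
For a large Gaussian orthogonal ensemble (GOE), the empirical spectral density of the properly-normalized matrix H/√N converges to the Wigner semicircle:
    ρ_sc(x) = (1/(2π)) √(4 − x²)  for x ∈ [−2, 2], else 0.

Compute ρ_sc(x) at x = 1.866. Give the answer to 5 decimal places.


ρ_sc(x) = (1/(2π)) √(4 − x²). With x = 1.866:
  4 − x² = 4 − (1.866)² = 4 − 3.481956 = 0.518044.
  √(4 − x²) = 0.719753.
  1/(2π) = 0.159155.
  ρ_sc(1.866) = 0.159155 · 0.719753 = 0.114552.

Rounded to 5 decimal places: ρ_sc(1.866) ≈ 0.11455.


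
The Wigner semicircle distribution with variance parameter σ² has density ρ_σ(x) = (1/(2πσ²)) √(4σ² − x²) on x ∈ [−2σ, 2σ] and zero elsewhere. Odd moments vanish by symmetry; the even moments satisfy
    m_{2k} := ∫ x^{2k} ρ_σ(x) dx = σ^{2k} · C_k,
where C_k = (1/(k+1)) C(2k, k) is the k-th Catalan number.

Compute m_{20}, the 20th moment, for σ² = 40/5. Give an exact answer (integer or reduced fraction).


By the scaled semicircle moment identity, m_{2k} = σ^{2k} · C_k with k = 10.
C_10 = (1/(k+1)) · C(2k, k) = (1/11) · C(20, 10) = (1/11) · 184756 = 16796.
σ^{2k} = (σ²)^k = (40/5)^10 = 1073741824.

Therefore m_{20} = σ^{20} · C_10 = 1073741824 · 16796 = 18034567675904.


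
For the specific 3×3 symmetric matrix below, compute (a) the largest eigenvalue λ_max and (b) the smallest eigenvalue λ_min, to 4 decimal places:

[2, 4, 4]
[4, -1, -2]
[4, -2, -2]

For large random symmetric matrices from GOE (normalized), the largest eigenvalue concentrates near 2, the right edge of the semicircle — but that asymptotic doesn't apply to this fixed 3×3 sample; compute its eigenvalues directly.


Since M is real symmetric, all three eigenvalues are real; they are the roots of det(λI − M) = λ³ − (tr M) λ² + s λ − det M, where s is the sum of the principal 2×2 minors.
tr M = 2 + (-1) + (-2) = -1.
s = (2·(-1) − 4²) + (2·(-2) − 4²) + ((-1)·(-2) − (-2)²) = -18 + (-20) + (-2) = -40.
det M (expand along row 1) = 2·(-2) − 4·0 + 4·(-4) = -20.
Characteristic polynomial: λ³ + λ² − 40λ + 20 = 0.
Substitute λ = y + (tr M)/3 = y − 0.333333 to remove the quadratic term: y³ + p·y + q = 0 with p = s − (tr M)²/3 = -40.333333 and q = −2(tr M)³/27 + (tr M)·s/3 − det M = 33.407407.
Three real roots ⇒ use the trigonometric (Viète) form: r = 2√(−p/3) = 7.333333, φ = arccos(3q/(p·r)) = arccos(-0.338843) = 1.916483 rad.
y_k = r·cos(φ/3 − 2πk/3) for k = 0, 1, 2 gives y = 5.887165, 0.843144, -6.730309.
λ_k = y_k − 0.333333 gives λ = 5.5538, 0.5098, -7.0636 (check: the sum is -1.0000 = tr M).

Hence λ_max = 5.5538 and λ_min = -7.0636.


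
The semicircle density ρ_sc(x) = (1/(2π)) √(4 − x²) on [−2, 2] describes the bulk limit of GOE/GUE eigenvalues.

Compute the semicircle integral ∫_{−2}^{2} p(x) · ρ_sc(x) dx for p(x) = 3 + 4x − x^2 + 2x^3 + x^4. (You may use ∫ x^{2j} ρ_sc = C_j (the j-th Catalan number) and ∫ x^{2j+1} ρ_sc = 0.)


Write p(x) = Σ a_i x^i, split into monomials and integrate each against ρ_sc separately.
Using ∫ x^{2j} ρ_sc = C_j = (1/(j+1)) C(2j, j) (Catalan numbers) and ∫ x^{2j+1} ρ_sc = 0 (odd monomials vanish by symmetry):
  i = 0 (even): a_0 · C_{0} = 3 · 1 = 3
  i = 1 (odd): ∫ x^1 ρ_sc = 0 (vanishes)
  i = 2 (even): a_2 · C_{1} = -1 · 1 = -1
  i = 3 (odd): ∫ x^3 ρ_sc = 0 (vanishes)
  i = 4 (even): a_4 · C_{2} = 1 · 2 = 2

Summing the contributions: ∫_{−2}^{2} p(x) ρ_sc(x) dx = 3 + (-1) + 2 = 4.


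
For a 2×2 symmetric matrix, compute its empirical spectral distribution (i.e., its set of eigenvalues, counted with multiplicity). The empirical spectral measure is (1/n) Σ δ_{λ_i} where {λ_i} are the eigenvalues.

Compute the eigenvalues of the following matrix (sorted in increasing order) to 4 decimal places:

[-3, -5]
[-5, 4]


Since M is real symmetric, both eigenvalues are real; they are the roots of det(λI − M) = λ² − (tr M) λ + det M.
tr M = -3 + 4 = 1.
det M = (-3)·4 − (-5)² = -12 − 25 = -37.
Characteristic polynomial: λ² − λ − 37 = 0.
Discriminant Δ = (tr M)² − 4·det M = 1 − (-148) = 149; √Δ = 12.206556.
λ = (tr M ± √Δ)/2 = (1 ± 12.206556)/2, giving (tr M − √Δ)/2 = -5.6033 and (tr M + √Δ)/2 = 6.6033.

Eigenvalues sorted in increasing order: [-5.6033, 6.6033].


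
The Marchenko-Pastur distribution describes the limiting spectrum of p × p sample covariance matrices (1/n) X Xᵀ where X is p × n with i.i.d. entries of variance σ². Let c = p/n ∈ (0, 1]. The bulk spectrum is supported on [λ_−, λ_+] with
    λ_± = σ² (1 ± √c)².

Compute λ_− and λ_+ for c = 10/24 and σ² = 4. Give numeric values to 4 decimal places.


c = 10/24 = 0.416667; √c = 0.645497.
λ_− = σ² (1 − √c)² = 4 · (1 − 0.645497)² = 4 · (0.354503)² = 0.502689.
λ_+ = σ² (1 + √c)² = 4 · (1 + 0.645497)² = 4 · (1.645497)² = 10.830644.

Rounded to 4 decimal places: λ_− ≈ 0.5027, λ_+ ≈ 10.8306.


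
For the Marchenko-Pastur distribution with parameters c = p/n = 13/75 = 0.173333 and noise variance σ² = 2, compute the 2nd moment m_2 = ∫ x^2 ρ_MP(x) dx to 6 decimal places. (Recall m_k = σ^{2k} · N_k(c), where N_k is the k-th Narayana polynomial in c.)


E[X²] = σ⁴ (1 + c) (second MP moment). With σ² = 2 (so σ⁴ = 4) and c = 13/75 = 0.173333: E[X²] = 4 · (1 + 0.173333) = 4 · 1.173333.

So E[X^2] = 4.693333.


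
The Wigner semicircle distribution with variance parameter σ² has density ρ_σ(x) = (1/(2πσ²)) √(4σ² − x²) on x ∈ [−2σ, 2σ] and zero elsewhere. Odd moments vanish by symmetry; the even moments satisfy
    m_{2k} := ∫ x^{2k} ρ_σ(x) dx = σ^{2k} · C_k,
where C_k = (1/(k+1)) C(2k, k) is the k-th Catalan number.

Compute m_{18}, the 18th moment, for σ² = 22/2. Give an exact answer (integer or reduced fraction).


By the scaled semicircle moment identity, m_{2k} = σ^{2k} · C_k with k = 9.
C_9 = (1/(k+1)) · C(2k, k) = (1/10) · C(18, 9) = (1/10) · 48620 = 4862.
σ^{2k} = (σ²)^k = (22/2)^9 = 2357947691.

Therefore m_{18} = σ^{18} · C_9 = 2357947691 · 4862 = 11464341673642.


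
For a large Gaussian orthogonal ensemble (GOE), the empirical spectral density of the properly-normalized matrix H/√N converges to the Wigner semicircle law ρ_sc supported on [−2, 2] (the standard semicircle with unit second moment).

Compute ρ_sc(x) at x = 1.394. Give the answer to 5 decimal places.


ρ_sc(x) = (1/(2π)) √(4 − x²). With x = 1.394:
  4 − x² = 4 − (1.394)² = 4 − 1.943236 = 2.056764.
  √(4 − x²) = 1.434142.
  1/(2π) = 0.159155.
  ρ_sc(1.394) = 0.159155 · 1.434142 = 0.228251.

Rounded to 5 decimal places: ρ_sc(1.394) ≈ 0.22825.


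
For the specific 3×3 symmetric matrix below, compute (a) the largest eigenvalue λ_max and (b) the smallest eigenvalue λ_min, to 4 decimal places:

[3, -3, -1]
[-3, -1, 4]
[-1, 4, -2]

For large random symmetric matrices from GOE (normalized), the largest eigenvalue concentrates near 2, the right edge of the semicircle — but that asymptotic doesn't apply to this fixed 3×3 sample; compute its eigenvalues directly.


Since M is real symmetric, all three eigenvalues are real; they are the roots of det(λI − M) = λ³ − (tr M) λ² + s λ − det M, where s is the sum of the principal 2×2 minors.
tr M = 3 + (-1) + (-2) = 0.
s = (3·(-1) − (-3)²) + (3·(-2) − (-1)²) + ((-1)·(-2) − 4²) = -12 + (-7) + (-14) = -33.
det M (expand along row 1) = 3·(-14) − (-3)·10 + (-1)·(-13) = 1.
Characteristic polynomial: λ³ − 33λ − 1 = 0.
Substitute λ = y + (tr M)/3 = y + 0.000000 to remove the quadratic term: y³ + p·y + q = 0 with p = s − (tr M)²/3 = -33.000000 and q = −2(tr M)³/27 + (tr M)·s/3 − det M = -1.000000.
Three real roots ⇒ use the trigonometric (Viète) form: r = 2√(−p/3) = 6.633250, φ = arccos(3q/(p·r)) = arccos(0.013705) = 1.557091 rad.
y_k = r·cos(φ/3 − 2πk/3) for k = 0, 1, 2 gives y = 5.759655, -0.030304, -5.729351.
λ_k = y_k + 0.000000 gives λ = 5.7597, -0.0303, -5.7294 (check: the sum is 0.0000 = tr M).

Hence λ_max = 5.7597 and λ_min = -5.7294.


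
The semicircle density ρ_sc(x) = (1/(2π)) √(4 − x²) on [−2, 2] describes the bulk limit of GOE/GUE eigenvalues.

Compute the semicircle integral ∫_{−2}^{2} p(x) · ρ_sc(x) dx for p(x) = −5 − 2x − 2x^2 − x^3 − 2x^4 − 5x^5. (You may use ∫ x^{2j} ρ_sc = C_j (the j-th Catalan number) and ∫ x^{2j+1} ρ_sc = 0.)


Write p(x) = Σ a_i x^i, split into monomials and integrate each against ρ_sc separately.
Using ∫ x^{2j} ρ_sc = C_j = (1/(j+1)) C(2j, j) (Catalan numbers) and ∫ x^{2j+1} ρ_sc = 0 (odd monomials vanish by symmetry):
  i = 0 (even): a_0 · C_{0} = -5 · 1 = -5
  i = 1 (odd): ∫ x^1 ρ_sc = 0 (vanishes)
  i = 2 (even): a_2 · C_{1} = -2 · 1 = -2
  i = 3 (odd): ∫ x^3 ρ_sc = 0 (vanishes)
  i = 4 (even): a_4 · C_{2} = -2 · 2 = -4
  i = 5 (odd): ∫ x^5 ρ_sc = 0 (vanishes)

Summing the contributions: ∫_{−2}^{2} p(x) ρ_sc(x) dx = (-5) + (-2) + (-4) = -11.


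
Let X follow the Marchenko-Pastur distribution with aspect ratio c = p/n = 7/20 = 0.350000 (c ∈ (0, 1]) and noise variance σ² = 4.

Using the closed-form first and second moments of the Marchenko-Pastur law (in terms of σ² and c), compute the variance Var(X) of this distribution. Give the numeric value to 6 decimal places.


Recall the MP moments m_1 = E[X] = σ² and m_2 = E[X²] = σ⁴ (1 + c).
m_1 = E[X] = σ² = 4, so m_1² = 16.
m_2 = E[X²] = σ⁴ (1 + c) = 16 · (1 + 0.350000) = 16 · 1.350000 = 21.600000.
(Note m_2 − m_1² simplifies to c · σ⁴ = 0.350000 · 16.)

Var(X) = m_2 − m_1² = 21.600000 − 16 = 5.600000.


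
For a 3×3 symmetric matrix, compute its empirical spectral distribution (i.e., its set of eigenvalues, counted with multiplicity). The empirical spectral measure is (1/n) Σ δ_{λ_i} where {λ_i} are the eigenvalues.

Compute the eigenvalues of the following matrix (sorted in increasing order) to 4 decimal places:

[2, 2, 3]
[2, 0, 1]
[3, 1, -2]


Since M is real symmetric, all three eigenvalues are real; they are the roots of det(λI − M) = λ³ − (tr M) λ² + s λ − det M, where s is the sum of the principal 2×2 minors.
tr M = 2 + 0 + (-2) = 0.
s = (2·0 − 2²) + (2·(-2) − 3²) + (0·(-2) − 1²) = -4 + (-13) + (-1) = -18.
det M (expand along row 1) = 2·(-1) − 2·(-7) + 3·2 = 18.
Characteristic polynomial: λ³ − 18λ − 18 = 0.
Substitute λ = y + (tr M)/3 = y + 0.000000 to remove the quadratic term: y³ + p·y + q = 0 with p = s − (tr M)²/3 = -18.000000 and q = −2(tr M)³/27 + (tr M)·s/3 − det M = -18.000000.
Three real roots ⇒ use the trigonometric (Viète) form: r = 2√(−p/3) = 4.898979, φ = arccos(3q/(p·r)) = arccos(0.612372) = 0.911738 rad.
y_k = r·cos(φ/3 − 2πk/3) for k = 0, 1, 2 gives y = 4.674473, -1.067601, -3.606872.
λ_k = y_k + 0.000000 gives λ = 4.6745, -1.0676, -3.6069 (check: the sum is 0.0000 = tr M).

Eigenvalues sorted in increasing order: [-3.6069, -1.0676, 4.6745].


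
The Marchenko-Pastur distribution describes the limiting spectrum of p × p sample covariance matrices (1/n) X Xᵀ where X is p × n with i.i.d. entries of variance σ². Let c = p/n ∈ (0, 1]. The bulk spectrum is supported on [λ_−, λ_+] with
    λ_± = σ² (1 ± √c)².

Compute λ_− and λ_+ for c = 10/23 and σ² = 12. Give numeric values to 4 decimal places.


c = 10/23 = 0.434783; √c = 0.659380.
λ_− = σ² (1 − √c)² = 12 · (1 − 0.659380)² = 12 · (0.340620)² = 1.392260.
λ_+ = σ² (1 + √c)² = 12 · (1 + 0.659380)² = 12 · (1.659380)² = 33.042523.

Rounded to 4 decimal places: λ_− ≈ 1.3923, λ_+ ≈ 33.0425.


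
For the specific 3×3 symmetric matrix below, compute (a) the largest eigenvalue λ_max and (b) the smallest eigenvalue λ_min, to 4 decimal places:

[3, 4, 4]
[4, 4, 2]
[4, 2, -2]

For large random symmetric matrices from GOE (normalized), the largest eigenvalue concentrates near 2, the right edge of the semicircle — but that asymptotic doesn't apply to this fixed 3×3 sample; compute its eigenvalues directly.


Since M is real symmetric, all three eigenvalues are real; they are the roots of det(λI − M) = λ³ − (tr M) λ² + s λ − det M, where s is the sum of the principal 2×2 minors.
tr M = 3 + 4 + (-2) = 5.
s = (3·4 − 4²) + (3·(-2) − 4²) + (4·(-2) − 2²) = -4 + (-22) + (-12) = -38.
det M (expand along row 1) = 3·(-12) − 4·(-16) + 4·(-8) = -4.
Characteristic polynomial: λ³ − 5λ² − 38λ + 4 = 0.
Substitute λ = y + (tr M)/3 = y + 1.666667 to remove the quadratic term: y³ + p·y + q = 0 with p = s − (tr M)²/3 = -46.333333 and q = −2(tr M)³/27 + (tr M)·s/3 − det M = -68.592593.
Three real roots ⇒ use the trigonometric (Viète) form: r = 2√(−p/3) = 7.859884, φ = arccos(3q/(p·r)) = arccos(0.565052) = 0.970299 rad.
y_k = r·cos(φ/3 − 2πk/3) for k = 0, 1, 2 gives y = 7.452348, -1.562794, -5.889554.
λ_k = y_k + 1.666667 gives λ = 9.1190, 0.1039, -4.2229 (check: the sum is 5.0000 = tr M).

Hence λ_max = 9.1190 and λ_min = -4.2229.


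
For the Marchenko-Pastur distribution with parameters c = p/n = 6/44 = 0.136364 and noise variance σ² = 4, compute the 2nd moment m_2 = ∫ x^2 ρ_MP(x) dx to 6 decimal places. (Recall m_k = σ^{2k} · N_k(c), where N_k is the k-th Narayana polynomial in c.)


E[X²] = σ⁴ (1 + c) (second MP moment). With σ² = 4 (so σ⁴ = 16) and c = 6/44 = 0.136364: E[X²] = 16 · (1 + 0.136364) = 16 · 1.136364.

So E[X^2] = 18.181818.


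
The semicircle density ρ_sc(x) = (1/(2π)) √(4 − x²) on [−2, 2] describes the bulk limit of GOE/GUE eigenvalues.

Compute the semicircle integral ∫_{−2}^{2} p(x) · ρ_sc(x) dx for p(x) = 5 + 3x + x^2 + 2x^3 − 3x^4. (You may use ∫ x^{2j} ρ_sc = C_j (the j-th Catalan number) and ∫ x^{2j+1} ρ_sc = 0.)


Write p(x) = Σ a_i x^i, split into monomials and integrate each against ρ_sc separately.
Using ∫ x^{2j} ρ_sc = C_j = (1/(j+1)) C(2j, j) (Catalan numbers) and ∫ x^{2j+1} ρ_sc = 0 (odd monomials vanish by symmetry):
  i = 0 (even): a_0 · C_{0} = 5 · 1 = 5
  i = 1 (odd): ∫ x^1 ρ_sc = 0 (vanishes)
  i = 2 (even): a_2 · C_{1} = 1 · 1 = 1
  i = 3 (odd): ∫ x^3 ρ_sc = 0 (vanishes)
  i = 4 (even): a_4 · C_{2} = -3 · 2 = -6

Summing the contributions: ∫_{−2}^{2} p(x) ρ_sc(x) dx = 5 + 1 + (-6) = 0.


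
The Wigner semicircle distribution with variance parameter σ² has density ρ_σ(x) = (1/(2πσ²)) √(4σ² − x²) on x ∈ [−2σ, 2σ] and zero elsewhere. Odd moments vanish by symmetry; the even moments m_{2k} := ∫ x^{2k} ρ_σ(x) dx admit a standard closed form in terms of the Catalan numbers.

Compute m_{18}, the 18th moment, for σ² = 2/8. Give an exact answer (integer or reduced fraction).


By the scaled semicircle moment identity, m_{2k} = σ^{2k} · C_k with k = 9.
C_9 = (1/(k+1)) · C(2k, k) = (1/10) · C(18, 9) = (1/10) · 48620 = 4862.
σ^{2k} = (σ²)^k = (2/8)^9 = 1/262144.

Therefore m_{18} = σ^{18} · C_9 = (1/262144) · 4862 = 2431/131072.


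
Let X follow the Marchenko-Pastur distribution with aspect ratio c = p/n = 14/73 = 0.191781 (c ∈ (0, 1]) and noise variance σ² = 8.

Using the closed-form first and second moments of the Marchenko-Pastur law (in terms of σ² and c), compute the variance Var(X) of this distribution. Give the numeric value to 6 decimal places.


Recall the MP moments m_1 = E[X] = σ² and m_2 = E[X²] = σ⁴ (1 + c).
m_1 = E[X] = σ² = 8, so m_1² = 64.
m_2 = E[X²] = σ⁴ (1 + c) = 64 · (1 + 0.191781) = 64 · 1.191781 = 76.273973.
(Note m_2 − m_1² simplifies to c · σ⁴ = 0.191781 · 64.)

Var(X) = m_2 − m_1² = 76.273973 − 64 = 12.273973.


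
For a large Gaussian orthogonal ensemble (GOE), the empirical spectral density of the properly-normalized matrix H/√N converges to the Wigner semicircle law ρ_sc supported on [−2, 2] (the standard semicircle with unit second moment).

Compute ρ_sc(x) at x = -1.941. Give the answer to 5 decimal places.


ρ_sc(x) = (1/(2π)) √(4 − x²). With x = -1.941:
  4 − x² = 4 − (-1.941)² = 4 − 3.767481 = 0.232519.
  √(4 − x²) = 0.482202.
  1/(2π) = 0.159155.
  ρ_sc(-1.941) = 0.159155 · 0.482202 = 0.076745.

Rounded to 5 decimal places: ρ_sc(-1.941) ≈ 0.07674.


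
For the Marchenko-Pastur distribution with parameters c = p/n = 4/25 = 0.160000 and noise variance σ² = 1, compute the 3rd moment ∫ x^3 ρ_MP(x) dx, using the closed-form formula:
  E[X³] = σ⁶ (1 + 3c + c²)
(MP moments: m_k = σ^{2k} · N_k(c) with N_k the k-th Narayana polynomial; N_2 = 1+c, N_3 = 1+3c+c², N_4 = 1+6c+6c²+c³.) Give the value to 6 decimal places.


E[X³] = σ⁶ (1 + 3c + c²) (third MP moment). With σ² = 1 (so σ⁶ = 1) and c = 4/25 = 0.160000: E[X³] = 1 · (1 + 3·0.160000 + (0.160000)²) = 1 · 1.505600.

So E[X^3] = 1.505600.


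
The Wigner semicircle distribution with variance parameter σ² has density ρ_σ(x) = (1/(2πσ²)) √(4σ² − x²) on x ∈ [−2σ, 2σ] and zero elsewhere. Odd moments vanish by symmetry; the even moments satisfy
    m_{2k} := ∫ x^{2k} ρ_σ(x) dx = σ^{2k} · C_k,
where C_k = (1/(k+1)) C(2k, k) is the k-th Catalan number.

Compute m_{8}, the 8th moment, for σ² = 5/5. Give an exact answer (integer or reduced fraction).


By the scaled semicircle moment identity, m_{2k} = σ^{2k} · C_k with k = 4.
C_4 = (1/(k+1)) · C(2k, k) = (1/5) · C(8, 4) = (1/5) · 70 = 14.
σ^{2k} = (σ²)^k = (5/5)^4 = 1.

Therefore m_{8} = σ^{8} · C_4 = 1 · 14 = 14.


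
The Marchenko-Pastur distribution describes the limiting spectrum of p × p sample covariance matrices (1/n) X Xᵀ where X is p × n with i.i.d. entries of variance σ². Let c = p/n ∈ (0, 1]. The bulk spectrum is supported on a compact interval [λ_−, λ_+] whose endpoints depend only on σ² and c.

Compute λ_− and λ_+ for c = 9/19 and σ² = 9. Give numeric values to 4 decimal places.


c = 9/19 = 0.473684; √c = 0.688247.
λ_− = σ² (1 − √c)² = 9 · (1 − 0.688247)² = 9 · (0.311753)² = 0.874708.
λ_+ = σ² (1 + √c)² = 9 · (1 + 0.688247)² = 9 · (1.688247)² = 25.651608.

Rounded to 4 decimal places: λ_− ≈ 0.8747, λ_+ ≈ 25.6516.


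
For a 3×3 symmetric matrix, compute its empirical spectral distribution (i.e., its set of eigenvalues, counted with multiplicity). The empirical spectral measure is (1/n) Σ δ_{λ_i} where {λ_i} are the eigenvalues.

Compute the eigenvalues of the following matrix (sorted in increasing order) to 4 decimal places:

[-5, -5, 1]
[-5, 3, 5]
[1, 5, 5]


Since M is real symmetric, all three eigenvalues are real; they are the roots of det(λI − M) = λ³ − (tr M) λ² + s λ − det M, where s is the sum of the principal 2×2 minors.
tr M = -5 + 3 + 5 = 3.
s = ((-5)·3 − (-5)²) + ((-5)·5 − 1²) + (3·5 − 5²) = -40 + (-26) + (-10) = -76.
det M (expand along row 1) = (-5)·(-10) − (-5)·(-30) + 1·(-28) = -128.
Characteristic polynomial: λ³ − 3λ² − 76λ + 128 = 0.
Substitute λ = y + (tr M)/3 = y + 1.000000 to remove the quadratic term: y³ + p·y + q = 0 with p = s − (tr M)²/3 = -79.000000 and q = −2(tr M)³/27 + (tr M)·s/3 − det M = 50.000000.
Three real roots ⇒ use the trigonometric (Viète) form: r = 2√(−p/3) = 10.263203, φ = arccos(3q/(p·r)) = arccos(-0.185004) = 1.756872 rad.
y_k = r·cos(φ/3 − 2πk/3) for k = 0, 1, 2 gives y = 8.553018, 0.636170, -9.189188.
λ_k = y_k + 1.000000 gives λ = 9.5530, 1.6362, -8.1892 (check: the sum is 3.0000 = tr M).

Eigenvalues sorted in increasing order: [-8.1892, 1.6362, 9.5530].


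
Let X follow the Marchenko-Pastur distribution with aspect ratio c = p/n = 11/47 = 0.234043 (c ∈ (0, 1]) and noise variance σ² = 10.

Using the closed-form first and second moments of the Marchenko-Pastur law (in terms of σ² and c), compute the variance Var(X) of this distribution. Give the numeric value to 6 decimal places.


Recall the MP moments m_1 = E[X] = σ² and m_2 = E[X²] = σ⁴ (1 + c).
m_1 = E[X] = σ² = 10, so m_1² = 100.
m_2 = E[X²] = σ⁴ (1 + c) = 100 · (1 + 0.234043) = 100 · 1.234043 = 123.404255.
(Note m_2 − m_1² simplifies to c · σ⁴ = 0.234043 · 100.)

Var(X) = m_2 − m_1² = 123.404255 − 100 = 23.404255.


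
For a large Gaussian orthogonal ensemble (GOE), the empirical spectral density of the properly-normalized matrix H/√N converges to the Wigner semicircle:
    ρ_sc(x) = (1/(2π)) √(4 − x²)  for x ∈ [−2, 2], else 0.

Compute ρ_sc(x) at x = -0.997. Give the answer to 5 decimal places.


ρ_sc(x) = (1/(2π)) √(4 − x²). With x = -0.997:
  4 − x² = 4 − (-0.997)² = 4 − 0.994009 = 3.005991.
  √(4 − x²) = 1.733779.
  1/(2π) = 0.159155.
  ρ_sc(-0.997) = 0.159155 · 1.733779 = 0.275940.

Rounded to 5 decimal places: ρ_sc(-0.997) ≈ 0.27594.


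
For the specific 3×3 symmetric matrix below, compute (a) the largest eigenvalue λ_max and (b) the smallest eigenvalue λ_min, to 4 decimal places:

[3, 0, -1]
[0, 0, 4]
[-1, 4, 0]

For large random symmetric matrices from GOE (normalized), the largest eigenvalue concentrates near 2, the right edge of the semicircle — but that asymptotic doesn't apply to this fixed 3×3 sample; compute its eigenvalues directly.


Since M is real symmetric, all three eigenvalues are real; they are the roots of det(λI − M) = λ³ − (tr M) λ² + s λ − det M, where s is the sum of the principal 2×2 minors.
tr M = 3 + 0 + 0 = 3.
s = (3·0 − 0²) + (3·0 − (-1)²) + (0·0 − 4²) = 0 + (-1) + (-16) = -17.
det M (expand along row 1) = 3·(-16) − 0·4 + (-1)·0 = -48.
Characteristic polynomial: λ³ − 3λ² − 17λ + 48 = 0.
Substitute λ = y + (tr M)/3 = y + 1.000000 to remove the quadratic term: y³ + p·y + q = 0 with p = s − (tr M)²/3 = -20.000000 and q = −2(tr M)³/27 + (tr M)·s/3 − det M = 29.000000.
Three real roots ⇒ use the trigonometric (Viète) form: r = 2√(−p/3) = 5.163978, φ = arccos(3q/(p·r)) = arccos(-0.842374) = 2.572470 rad.
y_k = r·cos(φ/3 − 2πk/3) for k = 0, 1, 2 gives y = 3.378985, 1.692348, -5.071333.
λ_k = y_k + 1.000000 gives λ = 4.3790, 2.6923, -4.0713 (check: the sum is 3.0000 = tr M).

Hence λ_max = 4.3790 and λ_min = -4.0713.


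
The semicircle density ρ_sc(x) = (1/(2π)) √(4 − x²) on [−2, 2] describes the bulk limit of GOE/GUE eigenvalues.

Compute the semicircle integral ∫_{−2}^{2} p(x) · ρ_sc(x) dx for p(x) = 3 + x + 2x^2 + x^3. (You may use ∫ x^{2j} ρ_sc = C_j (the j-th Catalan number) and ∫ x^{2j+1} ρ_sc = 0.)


Write p(x) = Σ a_i x^i, split into monomials and integrate each against ρ_sc separately.
Using ∫ x^{2j} ρ_sc = C_j = (1/(j+1)) C(2j, j) (Catalan numbers) and ∫ x^{2j+1} ρ_sc = 0 (odd monomials vanish by symmetry):
  i = 0 (even): a_0 · C_{0} = 3 · 1 = 3
  i = 1 (odd): ∫ x^1 ρ_sc = 0 (vanishes)
  i = 2 (even): a_2 · C_{1} = 2 · 1 = 2
  i = 3 (odd): ∫ x^3 ρ_sc = 0 (vanishes)

Summing the contributions: ∫_{−2}^{2} p(x) ρ_sc(x) dx = 3 + 2 = 5.


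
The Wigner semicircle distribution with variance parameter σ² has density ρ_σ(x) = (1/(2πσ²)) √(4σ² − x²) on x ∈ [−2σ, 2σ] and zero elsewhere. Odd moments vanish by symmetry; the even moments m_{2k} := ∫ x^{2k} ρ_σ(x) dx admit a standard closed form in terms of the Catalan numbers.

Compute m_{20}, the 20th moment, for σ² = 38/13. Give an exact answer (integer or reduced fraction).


By the scaled semicircle moment identity, m_{2k} = σ^{2k} · C_k with k = 10.
C_10 = (1/(k+1)) · C(2k, k) = (1/11) · C(20, 10) = (1/11) · 184756 = 16796.
σ^{2k} = (σ²)^k = (38/13)^10 = 6278211847988224/137858491849.

Therefore m_{20} = σ^{20} · C_10 = (6278211847988224/137858491849) · 16796 = 8111449707600785408/10604499373.


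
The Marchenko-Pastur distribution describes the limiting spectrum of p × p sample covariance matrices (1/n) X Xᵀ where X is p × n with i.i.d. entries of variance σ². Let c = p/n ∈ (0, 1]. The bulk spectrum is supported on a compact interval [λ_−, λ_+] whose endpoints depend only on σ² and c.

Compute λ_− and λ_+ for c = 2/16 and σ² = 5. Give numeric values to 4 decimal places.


c = 2/16 = 0.125000; √c = 0.353553.
λ_− = σ² (1 − √c)² = 5 · (1 − 0.353553)² = 5 · (0.646447)² = 2.089466.
λ_+ = σ² (1 + √c)² = 5 · (1 + 0.353553)² = 5 · (1.353553)² = 9.160534.

Rounded to 4 decimal places: λ_− ≈ 2.0895, λ_+ ≈ 9.1605.


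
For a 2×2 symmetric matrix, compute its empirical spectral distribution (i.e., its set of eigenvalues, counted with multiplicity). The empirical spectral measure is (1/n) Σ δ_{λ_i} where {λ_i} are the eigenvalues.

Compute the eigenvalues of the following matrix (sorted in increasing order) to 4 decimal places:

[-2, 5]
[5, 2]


Since M is real symmetric, both eigenvalues are real; they are the roots of det(λI − M) = λ² − (tr M) λ + det M.
tr M = -2 + 2 = 0.
det M = (-2)·2 − 5² = -4 − 25 = -29.
Characteristic polynomial: λ² − 29 = 0.
Discriminant Δ = (tr M)² − 4·det M = 0 − (-116) = 116; √Δ = 10.770330.
λ = (tr M ± √Δ)/2 = (0 ± 10.770330)/2, giving (tr M − √Δ)/2 = -5.3852 and (tr M + √Δ)/2 = 5.3852.

Eigenvalues sorted in increasing order: [-5.3852, 5.3852].


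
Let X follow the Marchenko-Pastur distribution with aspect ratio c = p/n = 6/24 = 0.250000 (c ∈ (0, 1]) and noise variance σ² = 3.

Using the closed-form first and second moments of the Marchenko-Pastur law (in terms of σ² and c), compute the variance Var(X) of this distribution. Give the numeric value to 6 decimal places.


Recall the MP moments m_1 = E[X] = σ² and m_2 = E[X²] = σ⁴ (1 + c).
m_1 = E[X] = σ² = 3, so m_1² = 9.
m_2 = E[X²] = σ⁴ (1 + c) = 9 · (1 + 0.250000) = 9 · 1.250000 = 11.250000.
(Note m_2 − m_1² simplifies to c · σ⁴ = 0.250000 · 9.)

Var(X) = m_2 − m_1² = 11.250000 − 9 = 2.250000.


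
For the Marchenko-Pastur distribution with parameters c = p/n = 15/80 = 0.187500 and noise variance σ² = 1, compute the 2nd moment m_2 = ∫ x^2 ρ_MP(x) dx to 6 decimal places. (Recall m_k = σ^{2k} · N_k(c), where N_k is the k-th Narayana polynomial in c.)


E[X²] = σ⁴ (1 + c) (second MP moment). With σ² = 1 (so σ⁴ = 1) and c = 15/80 = 0.187500: E[X²] = 1 · (1 + 0.187500) = 1 · 1.187500.

So E[X^2] = 1.187500.


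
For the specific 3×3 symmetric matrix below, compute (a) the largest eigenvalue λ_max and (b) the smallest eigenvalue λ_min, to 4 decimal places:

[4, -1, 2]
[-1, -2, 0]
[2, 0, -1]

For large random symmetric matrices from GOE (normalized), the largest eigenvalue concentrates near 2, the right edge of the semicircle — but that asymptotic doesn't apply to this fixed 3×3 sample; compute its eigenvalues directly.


Since M is real symmetric, all three eigenvalues are real; they are the roots of det(λI − M) = λ³ − (tr M) λ² + s λ − det M, where s is the sum of the principal 2×2 minors.
tr M = 4 + (-2) + (-1) = 1.
s = (4·(-2) − (-1)²) + (4·(-1) − 2²) + ((-2)·(-1) − 0²) = -9 + (-8) + 2 = -15.
det M (expand along row 1) = 4·2 − (-1)·1 + 2·4 = 17.
Characteristic polynomial: λ³ − λ² − 15λ − 17 = 0.
Substitute λ = y + (tr M)/3 = y + 0.333333 to remove the quadratic term: y³ + p·y + q = 0 with p = s − (tr M)²/3 = -15.333333 and q = −2(tr M)³/27 + (tr M)·s/3 − det M = -22.074074.
Three real roots ⇒ use the trigonometric (Viète) form: r = 2√(−p/3) = 4.521553, φ = arccos(3q/(p·r)) = arccos(0.955167) = 0.300571 rad.
y_k = r·cos(φ/3 − 2πk/3) for k = 0, 1, 2 gives y = 4.498878, -1.857771, -2.641107.
λ_k = y_k + 0.333333 gives λ = 4.8322, -1.5244, -2.3078 (check: the sum is 1.0000 = tr M).

Hence λ_max = 4.8322 and λ_min = -2.3078.


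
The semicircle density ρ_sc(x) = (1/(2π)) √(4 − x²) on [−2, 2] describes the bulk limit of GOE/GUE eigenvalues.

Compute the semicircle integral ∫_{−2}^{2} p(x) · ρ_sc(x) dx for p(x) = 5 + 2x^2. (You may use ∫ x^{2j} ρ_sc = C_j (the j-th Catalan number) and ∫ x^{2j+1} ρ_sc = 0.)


Write p(x) = Σ a_i x^i, split into monomials and integrate each against ρ_sc separately.
Using ∫ x^{2j} ρ_sc = C_j = (1/(j+1)) C(2j, j) (Catalan numbers) and ∫ x^{2j+1} ρ_sc = 0 (odd monomials vanish by symmetry):
  i = 0 (even): a_0 · C_{0} = 5 · 1 = 5
  i = 2 (even): a_2 · C_{1} = 2 · 1 = 2

Summing the contributions: ∫_{−2}^{2} p(x) ρ_sc(x) dx = 5 + 2 = 7.


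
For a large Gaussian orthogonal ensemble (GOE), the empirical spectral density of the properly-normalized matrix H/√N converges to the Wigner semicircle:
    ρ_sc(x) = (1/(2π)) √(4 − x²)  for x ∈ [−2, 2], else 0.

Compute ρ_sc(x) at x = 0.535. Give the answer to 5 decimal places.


ρ_sc(x) = (1/(2π)) √(4 − x²). With x = 0.535:
  4 − x² = 4 − (0.535)² = 4 − 0.286225 = 3.713775.
  √(4 − x²) = 1.927116.
  1/(2π) = 0.159155.
  ρ_sc(0.535) = 0.159155 · 1.927116 = 0.306710.

Rounded to 5 decimal places: ρ_sc(0.535) ≈ 0.30671.


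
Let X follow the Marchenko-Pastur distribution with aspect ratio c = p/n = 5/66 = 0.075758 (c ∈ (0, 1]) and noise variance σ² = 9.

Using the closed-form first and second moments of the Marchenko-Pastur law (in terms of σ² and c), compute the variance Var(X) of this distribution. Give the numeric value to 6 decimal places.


Recall the MP moments m_1 = E[X] = σ² and m_2 = E[X²] = σ⁴ (1 + c).
m_1 = E[X] = σ² = 9, so m_1² = 81.
m_2 = E[X²] = σ⁴ (1 + c) = 81 · (1 + 0.075758) = 81 · 1.075758 = 87.136364.
(Note m_2 − m_1² simplifies to c · σ⁴ = 0.075758 · 81.)

Var(X) = m_2 − m_1² = 87.136364 − 81 = 6.136364.


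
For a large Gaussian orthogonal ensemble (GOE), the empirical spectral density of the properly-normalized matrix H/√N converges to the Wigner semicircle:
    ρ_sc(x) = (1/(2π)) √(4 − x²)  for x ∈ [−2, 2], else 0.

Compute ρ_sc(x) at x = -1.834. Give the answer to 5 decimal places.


ρ_sc(x) = (1/(2π)) √(4 − x²). With x = -1.834:
  4 − x² = 4 − (-1.834)² = 4 − 3.363556 = 0.636444.
  √(4 − x²) = 0.797774.
  1/(2π) = 0.159155.
  ρ_sc(-1.834) = 0.159155 · 0.797774 = 0.126970.

Rounded to 5 decimal places: ρ_sc(-1.834) ≈ 0.12697.


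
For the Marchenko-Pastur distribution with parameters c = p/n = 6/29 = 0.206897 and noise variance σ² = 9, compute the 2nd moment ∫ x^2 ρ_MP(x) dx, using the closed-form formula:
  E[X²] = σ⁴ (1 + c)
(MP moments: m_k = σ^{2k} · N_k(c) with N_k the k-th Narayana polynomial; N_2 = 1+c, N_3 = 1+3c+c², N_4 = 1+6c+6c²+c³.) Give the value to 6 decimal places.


E[X²] = σ⁴ (1 + c) (second MP moment). With σ² = 9 (so σ⁴ = 81) and c = 6/29 = 0.206897: E[X²] = 81 · (1 + 0.206897) = 81 · 1.206897.

So E[X^2] = 97.758621.


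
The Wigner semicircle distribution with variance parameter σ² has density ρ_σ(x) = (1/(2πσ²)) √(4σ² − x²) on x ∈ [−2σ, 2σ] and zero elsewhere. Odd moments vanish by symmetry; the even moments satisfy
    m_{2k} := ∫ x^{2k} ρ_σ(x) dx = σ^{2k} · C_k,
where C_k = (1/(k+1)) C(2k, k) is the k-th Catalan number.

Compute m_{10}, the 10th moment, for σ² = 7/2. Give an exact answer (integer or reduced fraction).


By the scaled semicircle moment identity, m_{2k} = σ^{2k} · C_k with k = 5.
C_5 = (1/(k+1)) · C(2k, k) = (1/6) · C(10, 5) = (1/6) · 252 = 42.
σ^{2k} = (σ²)^k = (7/2)^5 = 16807/32.

Therefore m_{10} = σ^{10} · C_5 = (16807/32) · 42 = 352947/16.


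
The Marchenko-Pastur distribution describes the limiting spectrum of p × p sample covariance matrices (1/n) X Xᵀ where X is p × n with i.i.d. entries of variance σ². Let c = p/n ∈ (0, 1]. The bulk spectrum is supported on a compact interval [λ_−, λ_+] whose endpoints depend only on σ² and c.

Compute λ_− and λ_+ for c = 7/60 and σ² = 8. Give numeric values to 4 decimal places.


c = 7/60 = 0.116667; √c = 0.341565.
λ_− = σ² (1 − √c)² = 8 · (1 − 0.341565)² = 8 · (0.658435)² = 3.468293.
λ_+ = σ² (1 + √c)² = 8 · (1 + 0.341565)² = 8 · (1.341565)² = 14.398374.

Rounded to 4 decimal places: λ_− ≈ 3.4683, λ_+ ≈ 14.3984.


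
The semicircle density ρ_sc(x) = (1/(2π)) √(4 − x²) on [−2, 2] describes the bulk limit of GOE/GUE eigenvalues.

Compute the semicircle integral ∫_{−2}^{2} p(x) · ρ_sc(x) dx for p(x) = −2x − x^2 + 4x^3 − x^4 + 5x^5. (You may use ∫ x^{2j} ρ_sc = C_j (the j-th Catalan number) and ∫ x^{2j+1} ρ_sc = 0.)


Write p(x) = Σ a_i x^i, split into monomials and integrate each against ρ_sc separately.
Using ∫ x^{2j} ρ_sc = C_j = (1/(j+1)) C(2j, j) (Catalan numbers) and ∫ x^{2j+1} ρ_sc = 0 (odd monomials vanish by symmetry):
  i = 1 (odd): ∫ x^1 ρ_sc = 0 (vanishes)
  i = 2 (even): a_2 · C_{1} = -1 · 1 = -1
  i = 3 (odd): ∫ x^3 ρ_sc = 0 (vanishes)
  i = 4 (even): a_4 · C_{2} = -1 · 2 = -2
  i = 5 (odd): ∫ x^5 ρ_sc = 0 (vanishes)

Summing the contributions: ∫_{−2}^{2} p(x) ρ_sc(x) dx = (-1) + (-2) = -3.


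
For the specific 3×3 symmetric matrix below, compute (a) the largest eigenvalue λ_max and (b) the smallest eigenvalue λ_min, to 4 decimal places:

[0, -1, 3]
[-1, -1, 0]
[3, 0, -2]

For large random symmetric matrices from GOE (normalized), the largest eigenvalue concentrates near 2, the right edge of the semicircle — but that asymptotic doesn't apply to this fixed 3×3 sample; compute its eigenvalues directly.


Since M is real symmetric, all three eigenvalues are real; they are the roots of det(λI − M) = λ³ − (tr M) λ² + s λ − det M, where s is the sum of the principal 2×2 minors.
tr M = 0 + (-1) + (-2) = -3.
s = (0·(-1) − (-1)²) + (0·(-2) − 3²) + ((-1)·(-2) − 0²) = -1 + (-9) + 2 = -8.
det M (expand along row 1) = 0·2 − (-1)·2 + 3·3 = 11.
Characteristic polynomial: λ³ + 3λ² − 8λ − 11 = 0.
Substitute λ = y + (tr M)/3 = y − 1.000000 to remove the quadratic term: y³ + p·y + q = 0 with p = s − (tr M)²/3 = -11.000000 and q = −2(tr M)³/27 + (tr M)·s/3 − det M = -1.000000.
Three real roots ⇒ use the trigonometric (Viète) form: r = 2√(−p/3) = 3.829708, φ = arccos(3q/(p·r)) = arccos(0.071214) = 1.499522 rad.
y_k = r·cos(φ/3 − 2πk/3) for k = 0, 1, 2 gives y = 3.361178, -0.090978, -3.270200.
λ_k = y_k − 1.000000 gives λ = 2.3612, -1.0910, -4.2702 (check: the sum is -3.0000 = tr M).

Hence λ_max = 2.3612 and λ_min = -4.2702.


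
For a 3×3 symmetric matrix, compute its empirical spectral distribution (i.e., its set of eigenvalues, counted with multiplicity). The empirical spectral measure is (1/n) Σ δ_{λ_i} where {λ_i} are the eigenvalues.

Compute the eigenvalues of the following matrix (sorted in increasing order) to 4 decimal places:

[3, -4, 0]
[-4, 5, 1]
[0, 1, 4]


Since M is real symmetric, all three eigenvalues are real; they are the roots of det(λI − M) = λ³ − (tr M) λ² + s λ − det M, where s is the sum of the principal 2×2 minors.
tr M = 3 + 5 + 4 = 12.
s = (3·5 − (-4)²) + (3·4 − 0²) + (5·4 − 1²) = -1 + 12 + 19 = 30.
det M (expand along row 1) = 3·19 − (-4)·(-16) + 0·(-4) = -7.
Characteristic polynomial: λ³ − 12λ² + 30λ + 7 = 0.
Substitute λ = y + (tr M)/3 = y + 4.000000 to remove the quadratic term: y³ + p·y + q = 0 with p = s − (tr M)²/3 = -18.000000 and q = −2(tr M)³/27 + (tr M)·s/3 − det M = -1.000000.
Three real roots ⇒ use the trigonometric (Viète) form: r = 2√(−p/3) = 4.898979, φ = arccos(3q/(p·r)) = arccos(0.034021) = 1.536769 rad.
y_k = r·cos(φ/3 − 2πk/3) for k = 0, 1, 2 gives y = 4.270150, -0.055565, -4.214585.
λ_k = y_k + 4.000000 gives λ = 8.2702, 3.9444, -0.2146 (check: the sum is 12.0000 = tr M).

Eigenvalues sorted in increasing order: [-0.2146, 3.9444, 8.2702].


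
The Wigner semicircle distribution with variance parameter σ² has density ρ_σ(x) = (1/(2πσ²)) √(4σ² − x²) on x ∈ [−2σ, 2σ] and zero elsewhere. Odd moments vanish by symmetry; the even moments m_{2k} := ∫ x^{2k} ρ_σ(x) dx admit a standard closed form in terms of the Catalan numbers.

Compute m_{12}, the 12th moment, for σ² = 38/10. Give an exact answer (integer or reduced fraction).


By the scaled semicircle moment identity, m_{2k} = σ^{2k} · C_k with k = 6.
C_6 = (1/(k+1)) · C(2k, k) = (1/7) · C(12, 6) = (1/7) · 924 = 132.
σ^{2k} = (σ²)^k = (38/10)^6 = 47045881/15625.

Therefore m_{12} = σ^{12} · C_6 = (47045881/15625) · 132 = 6210056292/15625.
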